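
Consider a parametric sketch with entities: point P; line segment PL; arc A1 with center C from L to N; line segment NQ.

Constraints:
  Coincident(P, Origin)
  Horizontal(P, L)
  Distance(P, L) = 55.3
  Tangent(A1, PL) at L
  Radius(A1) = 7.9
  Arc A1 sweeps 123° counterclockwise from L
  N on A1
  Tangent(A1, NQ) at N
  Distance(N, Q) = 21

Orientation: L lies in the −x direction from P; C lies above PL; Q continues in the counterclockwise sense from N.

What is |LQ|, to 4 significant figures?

30.20

P is at the origin; PL is horizontal with |PL| = 55.3 and L on the −x side, so L = (-55.30, 0.000). A1 meets PL tangentially, so CL is at right angles to PL, so C = L + (0, 7.9) = (-55.30, 7.900). On A1, L sits at bearing -90° from C; a 123° counterclockwise sweep puts N at bearing 33°, so N = C + 7.9·(cos 33°, sin 33°) = (-48.67, 12.20). A1 meets NQ tangentially, so CN is at right angles to NQ, so NQ runs along (−sin 33°, cos 33°); with |NQ| = 21.0, Q = (-60.11, 29.81). Then |LQ| = |Q − L| = 30.20.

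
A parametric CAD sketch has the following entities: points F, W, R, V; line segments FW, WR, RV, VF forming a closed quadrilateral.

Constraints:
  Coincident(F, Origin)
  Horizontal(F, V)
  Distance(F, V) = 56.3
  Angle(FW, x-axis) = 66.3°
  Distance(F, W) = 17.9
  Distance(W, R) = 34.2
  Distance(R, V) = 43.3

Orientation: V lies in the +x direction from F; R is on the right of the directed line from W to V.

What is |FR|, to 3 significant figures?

23.2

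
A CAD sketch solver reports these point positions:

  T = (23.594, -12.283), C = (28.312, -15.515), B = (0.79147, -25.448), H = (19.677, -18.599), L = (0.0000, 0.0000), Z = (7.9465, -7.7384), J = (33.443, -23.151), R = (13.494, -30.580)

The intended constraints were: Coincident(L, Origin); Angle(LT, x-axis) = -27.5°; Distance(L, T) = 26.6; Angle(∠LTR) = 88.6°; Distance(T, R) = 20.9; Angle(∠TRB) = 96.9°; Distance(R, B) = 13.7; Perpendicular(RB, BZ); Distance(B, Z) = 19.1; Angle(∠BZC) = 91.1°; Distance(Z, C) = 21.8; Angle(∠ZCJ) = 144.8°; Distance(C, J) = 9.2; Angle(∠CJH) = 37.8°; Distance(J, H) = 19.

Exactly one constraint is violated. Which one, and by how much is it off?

Distance(J, H) = 19 — off by 4.50.

L = (0.00, 0.00) ✓; LT at -27.50° ✓; |LT| = 26.60 ✓; ∠LTR = 88.60° ✓; |TR| = 20.90 ✓; ∠TRB = 96.90° ✓; |RB| = 13.70 ✓; ∠(RB, BZ) = 90.00° ✓; |BZ| = 19.10 ✓; ∠BZC = 91.10° ✓; |ZC| = 21.80 ✓; ∠ZCJ = 144.8° ✓; |CJ| = 9.200 ✓; ∠CJH = 37.80° ✓; |JH| = 14.50 ✗.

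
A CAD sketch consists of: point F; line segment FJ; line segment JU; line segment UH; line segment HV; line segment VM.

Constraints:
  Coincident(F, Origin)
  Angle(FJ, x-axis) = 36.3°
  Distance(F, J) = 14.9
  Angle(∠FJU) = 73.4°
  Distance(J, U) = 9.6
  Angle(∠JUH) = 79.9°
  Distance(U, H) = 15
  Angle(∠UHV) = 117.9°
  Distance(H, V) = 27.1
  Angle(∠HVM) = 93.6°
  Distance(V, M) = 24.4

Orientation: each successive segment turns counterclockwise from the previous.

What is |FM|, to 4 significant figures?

34.90

∠UHV = 117.9° gives HV at -54.90° from the x-axis; with |HV| = 27.1, V = (13.12, -20.93). ∠HVM = 93.6° gives VM at 31.50° from the x-axis; with |VM| = 24.4, M = (33.93, -8.176). Then |FM| = |M − F| = 34.90.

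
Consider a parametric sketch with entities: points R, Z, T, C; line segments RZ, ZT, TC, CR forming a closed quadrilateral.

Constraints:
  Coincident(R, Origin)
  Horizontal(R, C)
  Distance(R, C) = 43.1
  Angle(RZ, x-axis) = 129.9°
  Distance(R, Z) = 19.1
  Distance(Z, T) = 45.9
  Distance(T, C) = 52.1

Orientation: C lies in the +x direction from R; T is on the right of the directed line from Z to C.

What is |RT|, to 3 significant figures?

29.5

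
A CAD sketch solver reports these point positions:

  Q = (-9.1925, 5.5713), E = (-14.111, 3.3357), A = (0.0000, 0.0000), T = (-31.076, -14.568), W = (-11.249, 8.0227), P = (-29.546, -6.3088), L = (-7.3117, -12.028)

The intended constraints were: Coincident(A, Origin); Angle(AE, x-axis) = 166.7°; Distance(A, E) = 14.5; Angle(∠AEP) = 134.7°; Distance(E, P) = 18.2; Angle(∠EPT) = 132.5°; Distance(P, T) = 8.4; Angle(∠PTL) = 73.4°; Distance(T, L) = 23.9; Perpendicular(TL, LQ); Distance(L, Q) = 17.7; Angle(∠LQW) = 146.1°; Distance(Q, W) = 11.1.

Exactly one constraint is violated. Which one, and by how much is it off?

Distance(Q, W) = 11.1 — off by 7.90.

A = (0.00, 0.00) ✓; AE at 166.7° ✓; |AE| = 14.50 ✓; ∠AEP = 134.7° ✓; |EP| = 18.20 ✓; ∠EPT = 132.5° ✓; |PT| = 8.400 ✓; ∠PTL = 73.40° ✓; |TL| = 23.90 ✓; ∠(TL, LQ) = 90.00° ✓; |LQ| = 17.70 ✓; ∠LQW = 146.1° ✓; |QW| = 3.200 ✗.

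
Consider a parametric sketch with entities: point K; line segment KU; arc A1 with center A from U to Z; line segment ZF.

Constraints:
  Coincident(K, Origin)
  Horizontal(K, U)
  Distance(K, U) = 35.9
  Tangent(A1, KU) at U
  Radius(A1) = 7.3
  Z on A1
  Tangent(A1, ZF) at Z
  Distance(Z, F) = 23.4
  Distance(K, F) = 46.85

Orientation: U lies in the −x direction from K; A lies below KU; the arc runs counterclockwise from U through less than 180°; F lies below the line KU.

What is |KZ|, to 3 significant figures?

43.9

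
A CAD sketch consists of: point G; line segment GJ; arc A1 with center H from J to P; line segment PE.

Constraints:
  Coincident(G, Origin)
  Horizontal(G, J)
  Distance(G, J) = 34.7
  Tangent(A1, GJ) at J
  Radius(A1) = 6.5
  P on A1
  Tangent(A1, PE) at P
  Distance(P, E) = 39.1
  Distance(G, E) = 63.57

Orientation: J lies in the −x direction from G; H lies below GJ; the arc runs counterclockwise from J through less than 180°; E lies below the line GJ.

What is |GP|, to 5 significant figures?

41.577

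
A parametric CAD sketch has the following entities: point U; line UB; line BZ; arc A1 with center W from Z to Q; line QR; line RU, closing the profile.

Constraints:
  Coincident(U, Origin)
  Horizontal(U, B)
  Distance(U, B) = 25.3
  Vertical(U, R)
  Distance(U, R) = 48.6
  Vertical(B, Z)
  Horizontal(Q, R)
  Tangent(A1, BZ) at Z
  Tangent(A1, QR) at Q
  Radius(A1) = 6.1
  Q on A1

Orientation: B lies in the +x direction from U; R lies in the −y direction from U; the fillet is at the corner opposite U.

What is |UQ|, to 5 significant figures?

52.255

U is at the origin; UB is horizontal with |UB| = 25.3 and B on the +x side, so B = (25.300, 0.0000). U and R share the same x with |UR| = 48.6 and R on the −y side, so R = (0.0000, -48.600). The virtual corner opposite U is at (25.300, -48.600). A1 meets BZ tangentially, so WZ is at right angles to BZ and the tangent condition forces WQ to be normal to QR, with radius 6.1, so the center W sits 6.1 in from both sides at W = (19.200, -42.500). That places the tangent points at Z = (25.300, -42.500) on BZ and Q = (19.200, -48.600) on QR. Then |UQ| = |Q − U| = 52.255.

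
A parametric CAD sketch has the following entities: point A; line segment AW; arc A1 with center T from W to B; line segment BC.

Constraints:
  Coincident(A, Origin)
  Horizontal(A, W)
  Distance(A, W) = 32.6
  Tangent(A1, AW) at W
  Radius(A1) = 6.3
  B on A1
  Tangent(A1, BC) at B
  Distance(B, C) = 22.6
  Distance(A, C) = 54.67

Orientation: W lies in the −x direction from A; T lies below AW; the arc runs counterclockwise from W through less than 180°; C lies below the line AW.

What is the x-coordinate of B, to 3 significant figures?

-37.9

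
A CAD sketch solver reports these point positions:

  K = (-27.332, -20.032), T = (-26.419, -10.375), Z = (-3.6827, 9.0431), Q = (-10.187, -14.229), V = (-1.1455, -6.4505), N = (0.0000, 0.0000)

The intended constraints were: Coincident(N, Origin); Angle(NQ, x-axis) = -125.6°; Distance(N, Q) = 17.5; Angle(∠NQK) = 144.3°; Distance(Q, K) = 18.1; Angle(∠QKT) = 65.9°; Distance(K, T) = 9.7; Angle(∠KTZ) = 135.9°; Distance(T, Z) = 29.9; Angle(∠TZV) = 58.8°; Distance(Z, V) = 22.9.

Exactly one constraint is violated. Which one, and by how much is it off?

Distance(Z, V) = 22.9 — off by 7.20.

N = (0.00, 0.00) ✓; NQ at -125.6° ✓; |NQ| = 17.50 ✓; ∠NQK = 144.3° ✓; |QK| = 18.10 ✓; ∠QKT = 65.90° ✓; |KT| = 9.700 ✓; ∠KTZ = 135.9° ✓; |TZ| = 29.90 ✓; ∠TZV = 58.80° ✓; |ZV| = 15.70 ✗.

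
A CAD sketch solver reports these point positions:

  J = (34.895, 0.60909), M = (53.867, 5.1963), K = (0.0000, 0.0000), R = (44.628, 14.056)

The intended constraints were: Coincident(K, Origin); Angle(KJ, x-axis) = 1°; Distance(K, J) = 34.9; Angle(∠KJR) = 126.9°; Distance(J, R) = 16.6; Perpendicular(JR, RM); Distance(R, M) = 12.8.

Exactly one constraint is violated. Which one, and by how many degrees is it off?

Perpendicular(JR, RM) — off by 7.90°.

K = (0.00, 0.00) ✓; KJ at 1.000° ✓; |KJ| = 34.90 ✓; ∠KJR = 126.9° ✓; |JR| = 16.60 ✓; ∠(JR, RM) = 97.90° ✗; |RM| = 12.80 ✓.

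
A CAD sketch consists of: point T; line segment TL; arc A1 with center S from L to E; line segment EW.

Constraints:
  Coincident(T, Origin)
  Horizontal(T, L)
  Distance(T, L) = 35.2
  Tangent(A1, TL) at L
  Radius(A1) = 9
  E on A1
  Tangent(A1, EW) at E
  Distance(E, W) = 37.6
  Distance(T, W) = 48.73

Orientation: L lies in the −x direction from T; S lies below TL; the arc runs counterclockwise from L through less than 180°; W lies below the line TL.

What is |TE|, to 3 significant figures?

44.8

T is at the origin; T and L share the same y with |TL| = 35.2 and L on the −x side, so L = (-35.2, 0.00). A1 meets TL tangentially, so SL is at right angles to TL, so S = L + (0, -9) = (-35.2, -9.00). Since SE ⟂ EW (tangency), |SW| = √(9.0² + 37.6²) = 38.7 regardless of where E sits on A1. So W lies on both circle(T, 48.73) and circle(S, 38.7); the below-TL intersection is W = (-19.9, -44.5). E is the foot of the tangent from W: E = (-42.4, -14.4).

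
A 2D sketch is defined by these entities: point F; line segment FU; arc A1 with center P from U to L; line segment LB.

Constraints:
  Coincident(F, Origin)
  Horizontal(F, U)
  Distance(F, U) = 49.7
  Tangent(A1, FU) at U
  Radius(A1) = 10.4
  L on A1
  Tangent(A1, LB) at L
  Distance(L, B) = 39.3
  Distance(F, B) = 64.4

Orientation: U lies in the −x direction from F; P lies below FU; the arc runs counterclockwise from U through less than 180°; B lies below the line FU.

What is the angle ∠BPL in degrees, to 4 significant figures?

75.18°

Checks: |PL| = 10.40 ✓; ∠(PL, LB) = 90.00° ✓; |LB| = 39.30 ✓; |FB| = 64.40 ✓.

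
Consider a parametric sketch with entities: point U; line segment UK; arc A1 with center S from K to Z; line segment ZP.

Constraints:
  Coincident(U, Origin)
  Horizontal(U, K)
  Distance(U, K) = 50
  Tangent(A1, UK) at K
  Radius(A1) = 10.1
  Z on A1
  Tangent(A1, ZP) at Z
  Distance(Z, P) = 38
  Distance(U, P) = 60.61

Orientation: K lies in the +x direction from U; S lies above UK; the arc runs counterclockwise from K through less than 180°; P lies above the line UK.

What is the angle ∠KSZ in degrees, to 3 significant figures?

123°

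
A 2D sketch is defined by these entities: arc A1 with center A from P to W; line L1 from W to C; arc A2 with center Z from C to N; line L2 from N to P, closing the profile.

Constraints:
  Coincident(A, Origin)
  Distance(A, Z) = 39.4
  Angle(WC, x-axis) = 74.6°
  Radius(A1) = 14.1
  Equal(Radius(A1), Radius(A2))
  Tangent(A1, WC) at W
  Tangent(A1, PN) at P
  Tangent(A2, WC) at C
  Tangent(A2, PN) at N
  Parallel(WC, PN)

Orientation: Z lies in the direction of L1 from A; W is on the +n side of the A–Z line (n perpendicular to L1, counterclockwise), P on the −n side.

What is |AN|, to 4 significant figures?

41.85

The slot axis is L1's direction at 74.6°, so u = (cos 74.6°, sin 74.6°) = (0.2656, 0.9641) and n = (−sin 74.6°, cos 74.6°) = (-0.9641, 0.2656). A is at the origin and Z lies 39.4 along u from A, so Z = 39.4·u = (10.46, 37.99). Tangency of A1 to both parallel lines with radius 14.1 puts W and P at A ± 14.1·n: W = (-13.59, 3.744), P = (13.59, -3.744). Equal radii place C and N the same way about Z: C = Z + 14.1·n = (-3.131, 41.73), N = Z − 14.1·n = (24.06, 34.24). Then |AN| = |N − A| = 41.85.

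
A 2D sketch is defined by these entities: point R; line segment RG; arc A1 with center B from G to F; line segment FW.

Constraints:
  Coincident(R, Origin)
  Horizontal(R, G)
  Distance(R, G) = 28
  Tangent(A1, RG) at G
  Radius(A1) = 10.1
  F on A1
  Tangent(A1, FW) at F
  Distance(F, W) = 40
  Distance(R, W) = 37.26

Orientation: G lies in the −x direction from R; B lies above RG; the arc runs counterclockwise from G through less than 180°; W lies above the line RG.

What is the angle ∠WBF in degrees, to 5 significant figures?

75.829°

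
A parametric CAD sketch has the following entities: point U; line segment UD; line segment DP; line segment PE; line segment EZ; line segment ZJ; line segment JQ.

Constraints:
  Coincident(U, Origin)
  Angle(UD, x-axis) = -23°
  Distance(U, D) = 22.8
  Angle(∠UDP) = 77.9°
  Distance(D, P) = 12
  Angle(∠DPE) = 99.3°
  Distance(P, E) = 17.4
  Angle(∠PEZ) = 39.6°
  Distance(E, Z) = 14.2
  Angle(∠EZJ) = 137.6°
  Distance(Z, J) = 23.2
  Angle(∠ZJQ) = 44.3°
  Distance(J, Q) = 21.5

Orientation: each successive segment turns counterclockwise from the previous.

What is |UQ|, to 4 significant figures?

27.40

U is at the origin; UD runs at -23.0° with length 22.8, so D = (20.99, -8.909). ∠UDP = 77.9° gives DP at 79.10° from the x-axis; with |DP| = 12.0, P = (23.26, 2.875). ∠DPE = 99.3° gives PE at 159.8° from the x-axis; with |PE| = 17.4, E = (6.927, 8.883). ∠PEZ = 39.6° gives EZ at -59.80° from the x-axis; with |EZ| = 14.2, Z = (14.07, -3.390). ∠EZJ = 137.6° gives ZJ at -17.40° from the x-axis; with |ZJ| = 23.2, J = (36.21, -10.33). ∠ZJQ = 44.3° gives JQ at 118.3° from the x-axis; with |JQ| = 21.5, Q = (26.02, 8.603). Then |UQ| = |Q − U| = 27.40.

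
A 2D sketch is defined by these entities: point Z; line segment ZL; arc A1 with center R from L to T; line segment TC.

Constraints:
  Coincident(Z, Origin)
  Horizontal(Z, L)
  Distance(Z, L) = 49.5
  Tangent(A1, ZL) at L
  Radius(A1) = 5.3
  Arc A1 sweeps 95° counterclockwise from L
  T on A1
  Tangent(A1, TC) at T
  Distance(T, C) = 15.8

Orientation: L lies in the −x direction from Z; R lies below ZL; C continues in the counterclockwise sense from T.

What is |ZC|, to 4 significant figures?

57.57

Z is at the origin; Z and L share the same y with |ZL| = 49.5 and L on the −x side, so L = (-49.50, 0.000). Since A1 is tangent to ZL there, RL ⟂ ZL, so R = L + (0, -5.3) = (-49.50, -5.300). On A1, L sits at bearing 90° from R; a 95° counterclockwise sweep puts T at bearing 185°, so T = R + 5.3·(cos 185°, sin 185°) = (-54.78, -5.762). Tangency of A1 to TC means the radius RT is perpendicular to TC, so TC runs along (−sin 185°, cos 185°); with |TC| = 15.8, C = (-53.40, -21.50). Then |ZC| = |C − Z| = 57.57.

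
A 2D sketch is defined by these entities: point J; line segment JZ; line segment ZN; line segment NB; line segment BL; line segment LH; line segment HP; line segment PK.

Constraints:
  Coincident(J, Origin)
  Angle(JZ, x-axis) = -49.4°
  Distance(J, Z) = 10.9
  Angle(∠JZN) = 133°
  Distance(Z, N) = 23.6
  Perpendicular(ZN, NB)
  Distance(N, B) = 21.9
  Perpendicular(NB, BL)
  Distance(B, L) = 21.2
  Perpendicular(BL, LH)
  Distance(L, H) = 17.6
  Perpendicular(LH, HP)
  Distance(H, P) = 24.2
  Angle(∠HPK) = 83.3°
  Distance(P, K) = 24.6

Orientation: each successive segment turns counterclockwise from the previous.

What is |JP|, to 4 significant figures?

34.23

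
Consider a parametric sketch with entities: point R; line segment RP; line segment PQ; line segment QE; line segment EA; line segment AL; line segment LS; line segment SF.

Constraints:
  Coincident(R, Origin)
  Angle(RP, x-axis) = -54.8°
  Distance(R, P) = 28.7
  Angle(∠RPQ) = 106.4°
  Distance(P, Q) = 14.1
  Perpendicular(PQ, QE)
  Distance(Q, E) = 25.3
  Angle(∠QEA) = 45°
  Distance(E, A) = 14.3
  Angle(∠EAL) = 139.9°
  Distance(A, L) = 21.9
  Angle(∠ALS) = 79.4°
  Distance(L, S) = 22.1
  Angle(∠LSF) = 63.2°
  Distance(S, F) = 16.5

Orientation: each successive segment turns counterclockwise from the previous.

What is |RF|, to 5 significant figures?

29.512

∠ALS = 79.4° gives LS at 24.500° from the x-axis; with |LS| = 22.1, S = (40.796, -19.883). ∠LSF = 63.2° gives SF at 141.30° from the x-axis; with |SF| = 16.5, F = (27.919, -9.5661). Then |RF| = |F − R| = 29.512.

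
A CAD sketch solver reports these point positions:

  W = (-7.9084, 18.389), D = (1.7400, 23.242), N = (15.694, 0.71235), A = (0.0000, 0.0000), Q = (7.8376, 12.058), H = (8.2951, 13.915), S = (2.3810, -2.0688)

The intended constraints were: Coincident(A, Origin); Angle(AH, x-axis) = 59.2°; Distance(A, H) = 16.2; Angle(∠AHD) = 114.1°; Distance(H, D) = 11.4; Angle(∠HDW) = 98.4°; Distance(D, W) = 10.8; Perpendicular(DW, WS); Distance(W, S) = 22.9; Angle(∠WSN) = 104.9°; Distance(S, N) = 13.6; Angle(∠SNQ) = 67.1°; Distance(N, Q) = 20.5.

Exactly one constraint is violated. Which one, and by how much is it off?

Distance(N, Q) = 20.5 — off by 6.70.

A = (0.00, 0.00) ✓; AH at 59.20° ✓; |AH| = 16.20 ✓; ∠AHD = 114.1° ✓; |HD| = 11.40 ✓; ∠HDW = 98.40° ✓; |DW| = 10.80 ✓; ∠(DW, WS) = 90.00° ✓; |WS| = 22.90 ✓; ∠WSN = 104.9° ✓; |SN| = 13.60 ✓; ∠SNQ = 67.10° ✓; |NQ| = 13.80 ✗.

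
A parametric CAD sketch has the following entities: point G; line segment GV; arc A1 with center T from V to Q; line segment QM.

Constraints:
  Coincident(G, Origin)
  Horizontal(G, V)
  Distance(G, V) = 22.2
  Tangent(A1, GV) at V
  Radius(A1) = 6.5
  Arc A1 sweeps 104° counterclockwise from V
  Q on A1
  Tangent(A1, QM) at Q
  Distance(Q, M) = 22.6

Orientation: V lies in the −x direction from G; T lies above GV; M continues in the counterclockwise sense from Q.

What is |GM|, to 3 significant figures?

36.8

On A1, V sits at bearing -90° from T; a 104° counterclockwise sweep puts Q at bearing 14°, so Q = T + 6.5·(cos 14°, sin 14°) = (-15.9, 8.07). Tangency of A1 to QM means the radius TQ is perpendicular to QM, so QM runs along (−sin 14°, cos 14°); with |QM| = 22.6, M = (-21.4, 30.0). Then |GM| = |M − G| = 36.8.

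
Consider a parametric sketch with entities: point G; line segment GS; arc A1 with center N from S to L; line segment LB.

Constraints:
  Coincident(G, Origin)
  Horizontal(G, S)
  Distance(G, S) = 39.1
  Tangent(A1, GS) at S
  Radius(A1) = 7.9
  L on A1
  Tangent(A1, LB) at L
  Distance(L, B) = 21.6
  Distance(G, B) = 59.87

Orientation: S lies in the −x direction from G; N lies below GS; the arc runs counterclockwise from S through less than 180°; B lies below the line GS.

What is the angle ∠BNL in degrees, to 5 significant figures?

69.910°

Checks: |NL| = 7.900 ✓; ∠(NL, LB) = 90.00° ✓; |LB| = 21.60 ✓; |GB| = 59.87 ✓.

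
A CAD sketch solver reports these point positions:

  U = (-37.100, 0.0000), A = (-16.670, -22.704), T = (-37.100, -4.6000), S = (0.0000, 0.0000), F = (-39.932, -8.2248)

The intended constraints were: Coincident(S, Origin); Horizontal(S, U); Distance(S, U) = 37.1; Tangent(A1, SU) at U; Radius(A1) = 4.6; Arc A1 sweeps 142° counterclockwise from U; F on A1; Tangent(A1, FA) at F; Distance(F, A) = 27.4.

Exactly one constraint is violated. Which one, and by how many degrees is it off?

Tangent(A1, FA) at F — off by 6.10°.

S = (0.00, 0.00) ✓; S.y = 0.00, U.y = 0.00 ✓; |SU| = 37.10 ✓; ∠(TU, US) = 90.00° ✓; |TU| = 4.600 ✓; bearing(T→F) − bearing(T→U) = 142.0° ✓; |TF| = 4.600 ✓; ∠(TF, FA) = 83.90° ✗; |FA| = 27.40 ✓.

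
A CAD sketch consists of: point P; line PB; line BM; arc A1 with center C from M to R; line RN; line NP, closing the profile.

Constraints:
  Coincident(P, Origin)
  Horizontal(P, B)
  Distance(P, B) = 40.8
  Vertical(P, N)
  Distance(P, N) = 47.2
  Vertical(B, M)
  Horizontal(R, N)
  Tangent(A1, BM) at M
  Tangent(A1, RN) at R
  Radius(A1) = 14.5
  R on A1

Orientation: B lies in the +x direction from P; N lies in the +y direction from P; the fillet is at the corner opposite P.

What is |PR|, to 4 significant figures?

54.03

The virtual corner opposite P is at (40.80, 47.20). The tangent condition forces CM to be normal to BM and the tangent condition forces CR to be normal to RN, with radius 14.5, so the center C sits 14.5 in from both sides at C = (26.30, 32.70). That places the tangent points at M = (40.80, 32.70) on BM and R = (26.30, 47.20) on RN. Then |PR| = |R − P| = 54.03.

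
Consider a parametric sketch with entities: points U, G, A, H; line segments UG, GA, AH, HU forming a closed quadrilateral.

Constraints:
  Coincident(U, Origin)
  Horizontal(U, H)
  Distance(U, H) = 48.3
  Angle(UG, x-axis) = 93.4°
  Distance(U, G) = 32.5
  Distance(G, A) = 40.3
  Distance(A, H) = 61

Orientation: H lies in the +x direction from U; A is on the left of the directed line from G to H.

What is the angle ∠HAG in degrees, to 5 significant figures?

68.903°

Checks: UG at 93.40° ✓; |GA| = 40.30 ✓; |AH| = 61.00 ✓.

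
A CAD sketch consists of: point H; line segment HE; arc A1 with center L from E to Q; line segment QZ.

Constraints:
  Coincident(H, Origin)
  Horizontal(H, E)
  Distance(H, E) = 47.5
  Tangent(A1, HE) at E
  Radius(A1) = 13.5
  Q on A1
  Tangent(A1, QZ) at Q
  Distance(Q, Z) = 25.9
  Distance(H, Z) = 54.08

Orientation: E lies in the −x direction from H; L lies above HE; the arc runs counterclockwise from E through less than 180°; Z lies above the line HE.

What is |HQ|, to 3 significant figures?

37.0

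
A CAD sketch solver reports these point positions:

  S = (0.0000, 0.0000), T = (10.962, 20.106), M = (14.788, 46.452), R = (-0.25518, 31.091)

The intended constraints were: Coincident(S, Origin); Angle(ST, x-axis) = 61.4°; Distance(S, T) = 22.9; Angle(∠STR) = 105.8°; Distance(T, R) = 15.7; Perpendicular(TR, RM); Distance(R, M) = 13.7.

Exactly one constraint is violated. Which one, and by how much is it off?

Distance(R, M) = 13.7 — off by 7.80.

S = (0.00, 0.00) ✓; ST at 61.40° ✓; |ST| = 22.90 ✓; ∠STR = 105.8° ✓; |TR| = 15.70 ✓; ∠(TR, RM) = 90.00° ✓; |RM| = 21.50 ✗.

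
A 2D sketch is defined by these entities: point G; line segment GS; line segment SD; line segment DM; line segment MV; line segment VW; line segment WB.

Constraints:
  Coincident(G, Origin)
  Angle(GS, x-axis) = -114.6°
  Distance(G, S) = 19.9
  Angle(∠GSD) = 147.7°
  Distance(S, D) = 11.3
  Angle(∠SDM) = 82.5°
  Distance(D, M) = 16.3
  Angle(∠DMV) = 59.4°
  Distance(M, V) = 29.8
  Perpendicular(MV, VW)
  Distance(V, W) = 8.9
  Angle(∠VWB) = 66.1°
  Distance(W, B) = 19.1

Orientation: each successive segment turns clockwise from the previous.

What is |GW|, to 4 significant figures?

21.43

G is at the origin; GS runs at -114.6° with length 19.9, so S = (-8.284, -18.09). ∠GSD = 147.7° gives SD at -146.9° from the x-axis; with |SD| = 11.3, D = (-17.75, -24.26). ∠SDM = 82.5° gives DM at 115.6° from the x-axis; with |DM| = 16.3, M = (-24.79, -9.565). ∠DMV = 59.4° gives MV at -5.000° from the x-axis; with |MV| = 29.8, V = (4.893, -12.16). The perpendicularity gives VW at right angles to MV, so VW runs at -95.00°; with |VW| = 8.9, W = (4.118, -21.03). Then |GW| = |W − G| = 21.43.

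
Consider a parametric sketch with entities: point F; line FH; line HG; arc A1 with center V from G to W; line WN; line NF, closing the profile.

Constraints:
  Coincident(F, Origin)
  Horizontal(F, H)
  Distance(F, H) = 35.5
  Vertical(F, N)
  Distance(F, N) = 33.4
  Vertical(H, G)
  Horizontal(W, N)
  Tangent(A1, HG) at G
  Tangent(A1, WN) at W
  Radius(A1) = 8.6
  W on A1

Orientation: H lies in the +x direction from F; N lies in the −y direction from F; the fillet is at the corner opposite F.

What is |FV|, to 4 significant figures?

36.59

F is at the origin; FH is horizontal with |FH| = 35.5 and H on the +x side, so H = (35.50, 0.000). FN is vertical with |FN| = 33.4 and N on the −y side, so N = (0.000, -33.40). The virtual corner opposite F is at (35.50, -33.40). Since A1 is tangent to HG there, VG ⟂ HG and the tangent condition forces VW to be normal to WN, with radius 8.6, so the center V sits 8.6 in from both sides at V = (26.90, -24.80). Then |FV| = |V − F| = 36.59.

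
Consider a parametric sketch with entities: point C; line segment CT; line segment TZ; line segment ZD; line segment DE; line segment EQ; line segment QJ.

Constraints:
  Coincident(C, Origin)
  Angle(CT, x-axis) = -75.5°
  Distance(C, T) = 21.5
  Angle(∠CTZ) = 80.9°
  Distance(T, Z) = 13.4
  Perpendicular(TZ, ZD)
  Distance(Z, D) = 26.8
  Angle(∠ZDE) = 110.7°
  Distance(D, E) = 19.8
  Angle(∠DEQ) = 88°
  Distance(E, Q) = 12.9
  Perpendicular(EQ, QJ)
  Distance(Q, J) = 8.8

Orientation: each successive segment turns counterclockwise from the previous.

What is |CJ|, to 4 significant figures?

4.979

C is at the origin; CT runs at -75.5° with length 21.5, so T = (5.383, -20.82). ∠CTZ = 80.9° gives TZ at 23.60° from the x-axis; with |TZ| = 13.4, Z = (17.66, -15.45). The perpendicularity gives ZD at right angles to TZ, so ZD runs at 113.6°; with |ZD| = 26.8, D = (6.933, 9.108). ∠ZDE = 110.7° gives DE at -177.1° from the x-axis; with |DE| = 19.8, E = (-12.84, 8.106). ∠DEQ = 88.0° gives EQ at -85.10° from the x-axis; with |EQ| = 12.9, Q = (-11.74, -4.747). The perpendicularity gives QJ at right angles to EQ, so QJ runs at 4.900°; with |QJ| = 8.8, J = (-2.972, -3.995). Then |CJ| = |J − C| = 4.979.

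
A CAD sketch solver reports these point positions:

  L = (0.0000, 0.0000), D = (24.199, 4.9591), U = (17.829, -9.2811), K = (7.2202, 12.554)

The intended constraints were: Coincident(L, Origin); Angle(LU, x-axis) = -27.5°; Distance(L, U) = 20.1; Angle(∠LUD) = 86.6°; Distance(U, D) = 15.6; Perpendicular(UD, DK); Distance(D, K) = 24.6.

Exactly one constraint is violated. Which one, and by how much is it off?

Distance(D, K) = 24.6 — off by 6.00.

L = (0.00, 0.00) ✓; LU at -27.50° ✓; |LU| = 20.10 ✓; ∠LUD = 86.60° ✓; |UD| = 15.60 ✓; ∠(UD, DK) = 90.00° ✓; |DK| = 18.60 ✗.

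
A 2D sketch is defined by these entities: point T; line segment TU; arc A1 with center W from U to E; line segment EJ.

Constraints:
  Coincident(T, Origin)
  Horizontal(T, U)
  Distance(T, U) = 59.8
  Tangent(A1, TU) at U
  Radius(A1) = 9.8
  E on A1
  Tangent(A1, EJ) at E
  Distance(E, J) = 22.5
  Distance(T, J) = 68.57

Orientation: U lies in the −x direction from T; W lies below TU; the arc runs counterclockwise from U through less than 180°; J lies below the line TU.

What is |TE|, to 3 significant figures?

70.1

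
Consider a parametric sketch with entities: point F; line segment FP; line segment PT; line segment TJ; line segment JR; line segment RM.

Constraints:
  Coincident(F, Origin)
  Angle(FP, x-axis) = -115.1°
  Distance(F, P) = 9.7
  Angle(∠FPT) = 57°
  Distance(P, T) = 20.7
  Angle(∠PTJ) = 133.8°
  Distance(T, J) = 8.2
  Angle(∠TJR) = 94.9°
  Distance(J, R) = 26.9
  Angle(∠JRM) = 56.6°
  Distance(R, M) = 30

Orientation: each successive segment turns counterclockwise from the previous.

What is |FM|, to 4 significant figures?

11.86

F is at the origin; FP runs at -115.1° with length 9.7, so P = (-4.115, -8.784). ∠FPT = 57.0° gives PT at 7.900° from the x-axis; with |PT| = 20.7, T = (16.39, -5.939). ∠PTJ = 133.8° gives TJ at 54.10° from the x-axis; with |TJ| = 8.2, J = (21.20, 0.7034). ∠TJR = 94.9° gives JR at 139.2° from the x-axis; with |JR| = 26.9, R = (0.8339, 18.28). ∠JRM = 56.6° gives RM at -97.40° from the x-axis; with |RM| = 30.0, M = (-3.030, -11.47). Then |FM| = |M − F| = 11.86.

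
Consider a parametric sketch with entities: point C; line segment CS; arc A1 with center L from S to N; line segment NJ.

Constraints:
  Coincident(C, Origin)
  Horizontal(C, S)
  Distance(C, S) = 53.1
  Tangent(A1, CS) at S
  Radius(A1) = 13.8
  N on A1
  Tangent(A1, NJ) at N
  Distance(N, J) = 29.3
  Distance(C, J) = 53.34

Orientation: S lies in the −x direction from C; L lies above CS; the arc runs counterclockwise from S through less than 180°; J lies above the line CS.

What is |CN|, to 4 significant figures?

41.14

Checks: |LN| = 13.80 ✓; ∠(LN, NJ) = 90.00° ✓; |NJ| = 29.30 ✓; |CJ| = 53.34 ✓.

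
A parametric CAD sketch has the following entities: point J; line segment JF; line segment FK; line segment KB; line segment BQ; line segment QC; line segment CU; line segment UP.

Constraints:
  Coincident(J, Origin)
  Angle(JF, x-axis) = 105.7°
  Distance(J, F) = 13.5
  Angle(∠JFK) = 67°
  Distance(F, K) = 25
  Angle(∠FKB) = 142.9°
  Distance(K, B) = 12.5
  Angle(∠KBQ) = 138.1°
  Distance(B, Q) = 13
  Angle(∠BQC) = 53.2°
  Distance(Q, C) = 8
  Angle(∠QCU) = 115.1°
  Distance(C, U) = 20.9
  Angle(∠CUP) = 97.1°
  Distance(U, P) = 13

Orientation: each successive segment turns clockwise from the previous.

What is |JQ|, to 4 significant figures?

33.13

∠FKB = 142.9° gives KB at -44.40° from the x-axis; with |KB| = 12.5, B = (30.08, 1.074). ∠KBQ = 138.1° gives BQ at -86.30° from the x-axis; with |BQ| = 13.0, Q = (30.91, -11.90). Then |JQ| = |Q − J| = 33.13.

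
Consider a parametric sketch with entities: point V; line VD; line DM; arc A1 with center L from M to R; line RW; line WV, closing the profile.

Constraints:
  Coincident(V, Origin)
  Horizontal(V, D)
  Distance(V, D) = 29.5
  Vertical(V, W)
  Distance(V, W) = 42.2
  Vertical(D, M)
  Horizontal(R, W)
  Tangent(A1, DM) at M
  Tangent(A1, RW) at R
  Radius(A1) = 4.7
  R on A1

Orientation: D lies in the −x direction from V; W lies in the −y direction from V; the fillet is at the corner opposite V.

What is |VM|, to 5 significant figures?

47.713

V is at the origin; V and D share the same y with |VD| = 29.5 and D on the −x side, so D = (-29.500, 0.0000). V and W share the same x with |VW| = 42.2 and W on the −y side, so W = (0.0000, -42.200). The virtual corner opposite V is at (-29.500, -42.200). Since A1 is tangent to DM there, LM ⟂ DM and tangency of A1 to RW means the radius LR is perpendicular to RW, with radius 4.7, so the center L sits 4.7 in from both sides at L = (-24.800, -37.500). That places the tangent points at M = (-29.500, -37.500) on DM and R = (-24.800, -42.200) on RW. Then |VM| = |M − V| = 47.713.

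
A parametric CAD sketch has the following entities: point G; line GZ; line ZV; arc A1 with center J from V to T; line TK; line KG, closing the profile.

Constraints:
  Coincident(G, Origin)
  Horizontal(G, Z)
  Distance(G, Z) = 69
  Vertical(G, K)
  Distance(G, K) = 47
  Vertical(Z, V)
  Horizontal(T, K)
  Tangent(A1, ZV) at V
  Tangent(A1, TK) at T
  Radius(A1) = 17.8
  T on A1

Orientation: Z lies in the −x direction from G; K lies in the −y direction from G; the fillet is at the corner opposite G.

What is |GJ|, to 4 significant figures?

58.94

G is at the origin; GZ is horizontal with |GZ| = 69.0 and Z on the −x side, so Z = (-69.00, 0.000). GK is vertical with |GK| = 47.0 and K on the −y side, so K = (0.000, -47.00). The virtual corner opposite G is at (-69.00, -47.00). A1 meets ZV tangentially, so JV is at right angles to ZV and the tangent condition forces JT to be normal to TK, with radius 17.8, so the center J sits 17.8 in from both sides at J = (-51.20, -29.20). Then |GJ| = |J − G| = 58.94.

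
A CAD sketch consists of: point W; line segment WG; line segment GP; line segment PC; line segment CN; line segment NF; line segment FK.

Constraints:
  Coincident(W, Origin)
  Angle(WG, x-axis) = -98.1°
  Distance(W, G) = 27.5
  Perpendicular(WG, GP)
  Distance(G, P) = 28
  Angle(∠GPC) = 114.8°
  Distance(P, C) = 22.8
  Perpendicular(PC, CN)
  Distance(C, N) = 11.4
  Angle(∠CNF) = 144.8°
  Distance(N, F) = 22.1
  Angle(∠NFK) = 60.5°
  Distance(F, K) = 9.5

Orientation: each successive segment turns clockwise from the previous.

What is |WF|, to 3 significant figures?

8.13

The perpendicularity gives CN at right angles to PC, so CN runs at 16.7°; with |CN| = 11.4, N = (-27.2, 1.83). ∠CNF = 144.8° gives NF at -18.5° from the x-axis; with |NF| = 22.1, F = (-6.27, -5.18). Then |WF| = |F − W| = 8.13.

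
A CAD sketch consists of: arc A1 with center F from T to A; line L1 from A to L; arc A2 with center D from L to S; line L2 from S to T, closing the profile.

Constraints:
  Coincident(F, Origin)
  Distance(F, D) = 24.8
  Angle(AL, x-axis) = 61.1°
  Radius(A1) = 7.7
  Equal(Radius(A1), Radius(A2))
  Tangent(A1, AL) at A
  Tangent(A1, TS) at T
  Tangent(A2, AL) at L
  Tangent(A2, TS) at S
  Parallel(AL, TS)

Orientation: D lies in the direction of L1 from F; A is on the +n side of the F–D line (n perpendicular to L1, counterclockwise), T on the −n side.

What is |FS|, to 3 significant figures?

26.0

Tangency of A1 to both parallel lines with radius 7.7 puts A and T at F ± 7.7·n: A = (-6.74, 3.72), T = (6.74, -3.72). Equal radii place L and S the same way about D: L = D + 7.7·n = (5.24, 25.4), S = D − 7.7·n = (18.7, 18.0). Then |FS| = |S − F| = 26.0.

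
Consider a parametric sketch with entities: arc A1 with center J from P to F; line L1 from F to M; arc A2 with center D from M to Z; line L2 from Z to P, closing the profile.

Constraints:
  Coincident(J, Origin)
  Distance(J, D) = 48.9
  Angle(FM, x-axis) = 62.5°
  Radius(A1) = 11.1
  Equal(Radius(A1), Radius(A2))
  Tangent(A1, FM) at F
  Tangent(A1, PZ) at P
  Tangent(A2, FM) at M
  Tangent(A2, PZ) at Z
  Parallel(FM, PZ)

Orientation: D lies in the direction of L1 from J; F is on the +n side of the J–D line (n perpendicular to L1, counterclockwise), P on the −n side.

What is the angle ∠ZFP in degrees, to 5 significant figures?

65.583°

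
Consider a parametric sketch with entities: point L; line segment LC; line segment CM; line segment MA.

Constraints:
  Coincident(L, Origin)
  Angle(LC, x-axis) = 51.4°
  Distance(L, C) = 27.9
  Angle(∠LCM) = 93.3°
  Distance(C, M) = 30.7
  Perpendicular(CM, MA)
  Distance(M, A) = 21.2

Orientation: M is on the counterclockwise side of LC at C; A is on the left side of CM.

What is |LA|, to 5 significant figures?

32.984

∠LCM = 93.3°, so CM runs at 51.4° + (180° − 93.3°) = 138.10° from the x-axis; with |CM| = 30.7, M = C + 30.7·(cos 138.10°, sin 138.10°) = (-5.4441, 42.307). CM is perpendicular to MA; with |MA| = 21.2 on the left of CM, A = M + 21.2·(-0.66783, -0.74431) = (-19.602, 26.527). Then |LA| = |A − L| = 32.984.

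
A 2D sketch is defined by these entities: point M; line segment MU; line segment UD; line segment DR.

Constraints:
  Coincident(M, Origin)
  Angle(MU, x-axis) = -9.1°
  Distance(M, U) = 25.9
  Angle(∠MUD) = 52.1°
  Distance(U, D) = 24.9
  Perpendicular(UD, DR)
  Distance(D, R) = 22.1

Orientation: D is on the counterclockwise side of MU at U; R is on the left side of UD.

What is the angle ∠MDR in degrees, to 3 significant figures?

23.7°

M is at the origin; MU runs at -9.1° with length 25.9, so U = 25.9·(cos -9.1°, sin -9.1°) = (25.6, -4.10). ∠MUD = 52.1°, so UD runs at -9.1° + (180° − 52.1°) = 119° from the x-axis; with |UD| = 24.9, D = U + 24.9·(cos 119°, sin 119°) = (13.6, 17.7). UD ⟂ DR; with |DR| = 22.1 on the left of UD, R = D + 22.1·(-0.876, -0.482) = (-5.79, 7.08). Then cos ∠MDR = DM·DR / (|DM||DR|), giving 23.7°.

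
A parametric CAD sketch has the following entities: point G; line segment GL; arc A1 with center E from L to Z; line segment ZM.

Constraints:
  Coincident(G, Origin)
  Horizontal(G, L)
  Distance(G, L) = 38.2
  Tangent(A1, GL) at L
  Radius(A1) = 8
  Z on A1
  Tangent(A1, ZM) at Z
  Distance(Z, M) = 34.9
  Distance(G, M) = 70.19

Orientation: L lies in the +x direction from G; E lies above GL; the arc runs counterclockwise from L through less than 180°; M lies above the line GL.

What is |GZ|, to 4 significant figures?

45.71

Checks: |EZ| = 8.000 ✓; ∠(EZ, ZM) = 90.00° ✓; |ZM| = 34.90 ✓; |GM| = 70.19 ✓.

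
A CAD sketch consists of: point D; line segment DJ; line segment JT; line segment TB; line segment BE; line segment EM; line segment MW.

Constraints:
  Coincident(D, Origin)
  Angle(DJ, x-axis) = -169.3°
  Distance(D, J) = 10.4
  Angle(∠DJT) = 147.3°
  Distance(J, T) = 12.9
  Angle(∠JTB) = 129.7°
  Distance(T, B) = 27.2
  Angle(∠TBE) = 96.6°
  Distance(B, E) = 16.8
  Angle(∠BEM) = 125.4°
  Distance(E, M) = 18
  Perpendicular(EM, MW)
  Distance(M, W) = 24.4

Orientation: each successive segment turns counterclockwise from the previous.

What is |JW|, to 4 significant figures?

7.697

D is at the origin; DJ runs at -169.3° with length 10.4, so J = (-10.22, -1.931). ∠DJT = 147.3° gives JT at -136.6° from the x-axis; with |JT| = 12.9, T = (-19.59, -10.79). ∠JTB = 129.7° gives TB at -86.30° from the x-axis; with |TB| = 27.2, B = (-17.84, -37.94). ∠TBE = 96.6° gives BE at -2.900° from the x-axis; with |BE| = 16.8, E = (-1.058, -38.79). ∠BEM = 125.4° gives EM at 51.70° from the x-axis; with |EM| = 18.0, M = (10.10, -24.66). EM is perpendicular to MW, so MW runs at 141.7°; with |MW| = 24.4, W = (-9.051, -9.539). Then |JW| = |W − J| = 7.697.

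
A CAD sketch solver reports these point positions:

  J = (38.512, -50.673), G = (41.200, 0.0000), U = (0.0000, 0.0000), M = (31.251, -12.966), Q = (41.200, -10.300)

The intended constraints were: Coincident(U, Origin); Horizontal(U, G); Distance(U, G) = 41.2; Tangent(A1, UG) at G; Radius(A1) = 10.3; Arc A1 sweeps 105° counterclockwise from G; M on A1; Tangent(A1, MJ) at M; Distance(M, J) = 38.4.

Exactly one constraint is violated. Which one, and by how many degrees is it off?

Tangent(A1, MJ) at M — off by 4.10°.

U = (0.00, 0.00) ✓; U.y = 0.00, G.y = 0.00 ✓; |UG| = 41.20 ✓; ∠(QG, GU) = 90.00° ✓; |QG| = 10.30 ✓; bearing(Q→M) − bearing(Q→G) = 105.0° ✓; |QM| = 10.30 ✓; ∠(QM, MJ) = 94.10° ✗; |MJ| = 38.40 ✓.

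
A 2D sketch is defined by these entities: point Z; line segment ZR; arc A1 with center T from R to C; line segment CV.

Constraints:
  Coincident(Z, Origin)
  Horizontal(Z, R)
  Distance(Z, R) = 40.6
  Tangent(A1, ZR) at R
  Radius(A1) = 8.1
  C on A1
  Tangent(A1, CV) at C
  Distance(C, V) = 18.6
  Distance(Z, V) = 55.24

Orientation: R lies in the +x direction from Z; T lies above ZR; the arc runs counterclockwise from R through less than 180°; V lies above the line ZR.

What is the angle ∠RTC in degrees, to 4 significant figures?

91.36°

Z is at the origin; Z and R share the same y with |ZR| = 40.6 and R on the +x side, so R = (40.60, 0.000). A1 meets ZR tangentially, so TR is at right angles to ZR, so T = R + (0, 8.1) = (40.60, 8.100). Since TC ⟂ CV (tangency), |TV| = √(8.1² + 18.6²) = 20.29 regardless of where C sits on A1. So V lies on both circle(Z, 55.24) and circle(T, 20.29); the above-ZR intersection is V = (48.25, 26.89). C is the foot of the tangent from V: C = (48.70, 8.293).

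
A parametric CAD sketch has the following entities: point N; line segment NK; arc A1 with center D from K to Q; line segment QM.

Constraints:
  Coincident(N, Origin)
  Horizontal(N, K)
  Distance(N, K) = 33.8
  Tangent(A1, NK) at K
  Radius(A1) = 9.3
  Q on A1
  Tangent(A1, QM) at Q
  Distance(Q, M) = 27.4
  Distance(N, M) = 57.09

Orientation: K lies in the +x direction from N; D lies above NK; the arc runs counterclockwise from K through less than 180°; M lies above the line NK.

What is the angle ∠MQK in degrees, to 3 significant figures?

136°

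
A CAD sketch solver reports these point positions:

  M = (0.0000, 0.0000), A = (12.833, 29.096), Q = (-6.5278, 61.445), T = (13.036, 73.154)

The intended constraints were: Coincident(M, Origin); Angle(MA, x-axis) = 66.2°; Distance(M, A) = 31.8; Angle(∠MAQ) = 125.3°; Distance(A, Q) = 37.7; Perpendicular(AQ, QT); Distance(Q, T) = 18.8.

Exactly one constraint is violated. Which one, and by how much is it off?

Distance(Q, T) = 18.8 — off by 4.00.

M = (0.00, 0.00) ✓; MA at 66.20° ✓; |MA| = 31.80 ✓; ∠MAQ = 125.3° ✓; |AQ| = 37.70 ✓; ∠(AQ, QT) = 90.00° ✓; |QT| = 22.80 ✗.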